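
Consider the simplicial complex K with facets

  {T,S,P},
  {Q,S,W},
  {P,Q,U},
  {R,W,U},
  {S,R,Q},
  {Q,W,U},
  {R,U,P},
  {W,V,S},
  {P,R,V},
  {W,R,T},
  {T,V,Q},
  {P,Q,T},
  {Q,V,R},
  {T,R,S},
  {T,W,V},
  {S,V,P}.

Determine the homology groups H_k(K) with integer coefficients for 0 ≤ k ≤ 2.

We work with the vertex ordering P < Q < R < S < T < U < V < W. The simplices of K, each written with vertices in increasing order, are:

  0-simplices (8): P, Q, R, S, T, U, V, W
  1-simplices (24): PQ, PR, PS, PT, PU, PV, QR, QS, QT, QU, QV, QW, RS, RT, RU, RV, RW, ST, SV, SW, TV, TW, UW, VW
  2-simplices (16): PQT, PQU, PRU, PRV, PST, PSV, QRS, QRV, QSW, QTV, QUW, RST, RTW, RUW, SVW, TVW

giving chain groups C_0 ≅ Z^8, C_1 ≅ Z^24, C_2 ≅ Z^16.

The boundary map ∂_1: C_1 → C_0 is given by ∂[p,q] = [q] − [p].
The resulting 8×24 matrix has rank 7, and its Smith normal form has invariant factors (1,1,1,1,1,1,1).

∂_2: C_2 → C_1 sends each 2-simplex [p,q,r] to [q,r] − [p,r] + [p,q]. For instance
  ∂PQU = QU − PU + PQ,
  ∂RTW = TW − RW + RT.
The resulting 24×16 matrix has rank 15, and its Smith normal form has invariant factors (1,1,1,1,1,1,1,1,1,1,1,1,1,1,1).

Computing H_k = (kernel of ∂_k) / (image of ∂_{k+1}):

  H_0: rank C_0 − rank ∂_1 = 8 − 7 = 1, and the invariant factors of ∂_1 are all 1, so H_0 = Z.
  H_1: rank ker ∂_1 − rank ∂_2 = (24 − 7) − 15 = 2, and the invariant factors of ∂_2 are all 1, so H_1 = Z^2.
  H_2: rank ker ∂_2 − rank ∂_3 = (16 − 15) − 0 = 1, and there is no ∂_3, so H_2 = Z.

As a check, the Euler characteristic is 8 − 24 + 16 = 0, which agrees with 1 − 2 + 1 = 0.

H_0 = Z,  H_1 = Z^2,  H_2 = Z.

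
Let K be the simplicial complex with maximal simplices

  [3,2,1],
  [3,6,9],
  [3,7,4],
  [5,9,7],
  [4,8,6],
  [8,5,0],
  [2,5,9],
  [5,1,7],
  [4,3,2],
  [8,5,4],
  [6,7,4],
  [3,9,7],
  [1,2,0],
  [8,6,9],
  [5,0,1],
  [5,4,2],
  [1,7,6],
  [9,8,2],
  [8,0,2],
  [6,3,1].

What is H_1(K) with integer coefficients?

H_1 = Z ⊕ Z/2Z.

K has 10 vertices, 30 edges, 20 triangles.
rank ∂_1 = 9, rank ∂_2 = 20 ⇒ b_1 = 30 − 9 − 20 = 1; ∂_2 has invariant factor(s) [2] giving torsion. So H_1 = Z ⊕ Z/2Z.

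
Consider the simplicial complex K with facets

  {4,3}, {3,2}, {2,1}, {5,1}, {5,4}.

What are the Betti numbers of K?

b_0 = 1, b_1 = 1.

We work with the vertex ordering 1 < 2 < 3 < 4 < 5. The simplices of K, each written with vertices in increasing order, are:

  0-simplices (5): [1], [2], [3], [4], [5]
  1-simplices (5): [1,2], [1,5], [2,3], [3,4], [4,5]

so the chain groups are C_0 ≅ Z^5, C_1 ≅ Z^5.

The boundary map ∂_1: C_1 → C_0 maps an edge to its endpoints' difference, ∂[p,q] = q − p. For instance
  ∂[2,3] = [3] − [2].
As a 5×5 matrix over Z this has rank 4, with invariant factors (1,1,1,1).

Now H_k = ker ∂_k / im ∂_{k+1}, so:

  H_0: rank C_0 − rank ∂_1 = 5 − 4 = 1, and the invariant factors of ∂_1 are all 1, so H_0 ≅ Z.
  H_1: rank ker ∂_1 − rank ∂_2 = (5 − 4) − 0 = 1, and there is no ∂_2, so H_1 ≅ Z.

Hence the Betti numbers are b_0 = 1, b_1 = 1.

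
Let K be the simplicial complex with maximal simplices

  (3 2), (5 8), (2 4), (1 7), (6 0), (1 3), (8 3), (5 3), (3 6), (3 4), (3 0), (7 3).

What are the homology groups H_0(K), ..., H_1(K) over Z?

We work with the vertex ordering 0 < 1 < 2 < 3 < 4 < 5 < 6 < 7 < 8. The simplices of K, each written with vertices in increasing order, are:

  0-simplices (9): [0], [1], [2], [3], [4], [5], [6], [7], [8]
  1-simplices (12): [0,3], [0,6], [1,3], [1,7], [2,3], [2,4], [3,4], [3,5], [3,6], [3,7], [3,8], [5,8]

giving chain groups C_0 ≅ Z^9, C_1 ≅ Z^12.

Boundary ∂_1: C_1 → C_0 maps an edge to its endpoints' difference, ∂[p,q] = q − p.
As a 9×12 matrix over Z this has rank 8, with invariant factors (1,1,1,1,1,1,1,1).

From H_k ≅ ker(∂_k) / im(∂_{k+1}) we obtain:

  H_0: rank C_0 − rank ∂_1 = 9 − 8 = 1, and the invariant factors of ∂_1 are all 1, so H_0 ≅ Z.
  H_1: rank ker ∂_1 − rank ∂_2 = (12 − 8) − 0 = 4, and there is no ∂_2, so H_1 ≅ Z^4.

H_0 ≅ Z,  H_1 ≅ Z^4.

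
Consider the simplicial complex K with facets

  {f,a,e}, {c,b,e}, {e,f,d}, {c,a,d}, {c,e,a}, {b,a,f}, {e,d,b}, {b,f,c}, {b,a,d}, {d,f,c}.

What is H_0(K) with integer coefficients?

We work with the vertex ordering a < b < c < d < e < f. The simplices of K, each written with vertices in increasing order, are:

  0-simplices (6): a, b, c, d, e, f
  1-simplices (15): ab, ac, ad, ae, af, bc, bd, be, bf, cd, ce, cf, de, df, ef
  2-simplices (10): abd, abf, acd, ace, aef, bce, bcf, bde, cdf, def

giving chain groups C_0 ≅ Z^6, C_1 ≅ Z^15, C_2 ≅ Z^10.

The boundary map ∂_1: C_1 → C_0 sends each edge [p,q] (with p < q) to q − p. For instance
  ∂ef = f − e.
The resulting 6×15 matrix has rank 5, and its Smith normal form has invariant factors (1,1,1,1,1).

The boundary map ∂_2: C_2 → C_1 sends each 2-simplex [p,q,r] to [q,r] − [p,r] + [p,q]. For instance
  ∂def = ef − df + de,
  ∂abf = bf − af + ab.
The resulting 15×10 matrix has rank 10, and its Smith normal form has invariant factors (1,1,1,1,1,1,1,1,1,2).

Computing H_k = (kernel of ∂_k) / (image of ∂_{k+1}):

  H_0: rank C_0 − rank ∂_1 = 6 − 5 = 1, and the invariant factors of ∂_1 are all 1, so H_0 ≅ Z.

H_0 = Z.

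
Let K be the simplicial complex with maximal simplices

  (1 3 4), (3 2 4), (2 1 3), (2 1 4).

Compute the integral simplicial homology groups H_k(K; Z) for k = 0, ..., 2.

K has 4 vertices, 6 edges, 4 triangles.
rank ∂_0 = 0, rank ∂_1 = 3 ⇒ b_0 = 4 − 0 − 3 = 1; all invariant factors of ∂_1 are 1 so no torsion. So H_0 = Z.
rank ∂_1 = 3, rank ∂_2 = 3 ⇒ b_1 = 6 − 3 − 3 = 0; all invariant factors of ∂_2 are 1 so no torsion. So H_1 = 0.
rank ∂_2 = 3, rank ∂_3 = 0 ⇒ b_2 = 4 − 3 − 0 = 1. So H_2 = Z.

H_0 ≅ Z,  H_1 = 0,  H_2 ≅ Z.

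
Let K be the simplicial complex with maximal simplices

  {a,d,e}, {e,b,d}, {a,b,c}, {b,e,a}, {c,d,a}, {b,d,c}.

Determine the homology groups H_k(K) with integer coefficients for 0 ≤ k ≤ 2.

Order the vertices as a < b < c < d < e. Listing each simplex with vertices in this order, K has dimension 2 with simplices:

  0-simplices (5): a, b, c, d, e
  1-simplices (9): ab, ac, ad, ae, bc, bd, be, cd, de
  2-simplices (6): abc, abe, acd, ade, bcd, bde

Hence C_0 ≅ Z^5, C_1 ≅ Z^9, C_2 ≅ Z^6.

Boundary ∂_1: C_1 → C_0 sends each edge [p,q] (with p < q) to q − p.
As a 5×9 matrix over Z this has rank 4, with invariant factors (1,1,1,1).

Boundary ∂_2: C_2 → C_1 maps a triangle to the signed sum of its edges. For instance
  ∂bcd = cd − bd + bc,
  ∂bde = de − be + bd.
As a 9×6 matrix over Z this has rank 5, with invariant factors (1,1,1,1,1).

From H_k ≅ ker(∂_k) / im(∂_{k+1}) we obtain:

  H_0: rank C_0 − rank ∂_1 = 5 − 4 = 1, and the invariant factors of ∂_1 are all 1, so H_0 = Z.
  H_1: rank ker ∂_1 − rank ∂_2 = (9 − 4) − 5 = 0, and the invariant factors of ∂_2 are all 1, so H_1 = 0.
  H_2: rank ker ∂_2 − rank ∂_3 = (6 − 5) − 0 = 1, and there is no ∂_3, so H_2 = Z.

H_0 ≅ Z,  H_1 = 0,  H_2 ≅ Z.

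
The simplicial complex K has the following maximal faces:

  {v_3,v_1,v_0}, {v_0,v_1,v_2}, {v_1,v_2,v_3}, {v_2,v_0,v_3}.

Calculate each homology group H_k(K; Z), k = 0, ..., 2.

K has 4 vertices, 6 edges, 4 triangles.
rank ∂_0 = 0, rank ∂_1 = 3 ⇒ b_0 = 4 − 0 − 3 = 1; all invariant factors of ∂_1 are 1 so no torsion. So H_0 ≅ Z.
rank ∂_1 = 3, rank ∂_2 = 3 ⇒ b_1 = 6 − 3 − 3 = 0; all invariant factors of ∂_2 are 1 so no torsion. So H_1 ≅ 0.
rank ∂_2 = 3, rank ∂_3 = 0 ⇒ b_2 = 4 − 3 − 0 = 1. So H_2 ≅ Z.

H_0 = Z,  H_1 = 0,  H_2 = Z.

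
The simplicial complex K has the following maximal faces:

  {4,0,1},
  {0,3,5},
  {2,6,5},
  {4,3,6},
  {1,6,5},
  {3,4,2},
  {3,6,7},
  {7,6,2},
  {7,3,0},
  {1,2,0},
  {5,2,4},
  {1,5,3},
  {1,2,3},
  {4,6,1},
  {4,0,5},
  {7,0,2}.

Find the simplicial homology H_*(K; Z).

We work with the vertex ordering 0 < 1 < 2 < 3 < 4 < 5 < 6 < 7. The simplices of K, each written with vertices in increasing order, are:

  0-simplices (8): [0], [1], [2], [3], [4], [5], [6], [7]
  1-simplices (24): (24 of them)
  2-simplices (16): [0,1,2], [0,1,4], [0,2,7], [0,3,5], [0,3,7], [0,4,5], [1,2,3], [1,3,5], [1,4,6], [1,5,6], [2,3,4], [2,4,5], [2,5,6], [2,6,7], [3,4,6], [3,6,7]

giving chain groups C_0 ≅ Z^8, C_1 ≅ Z^24, C_2 ≅ Z^16.

Boundary ∂_1: C_1 → C_0 is given by ∂[p,q] = [q] − [p]. For instance
  ∂[3,5] = [5] − [3].
This gives a 8×24 integer matrix of rank 7; reducing to Smith normal form yields diagonal entries (1,1,1,1,1,1,1).

Boundary ∂_2: C_2 → C_1 maps a triangle to the signed sum of its edges. For instance
  ∂[3,6,7] = [6,7] − [3,7] + [3,6],
  ∂[2,4,5] = [4,5] − [2,5] + [2,4].
The resulting 24×16 matrix has rank 15, and its Smith normal form has invariant factors (1,1,1,1,1,1,1,1,1,1,1,1,1,1,1).

Now H_k = ker ∂_k / im ∂_{k+1}, so:

  H_0: rank C_0 − rank ∂_1 = 8 − 7 = 1, and the invariant factors of ∂_1 are all 1, so H_0 = Z.
  H_1: rank ker ∂_1 − rank ∂_2 = (24 − 7) − 15 = 2, and the invariant factors of ∂_2 are all 1, so H_1 = Z^2.
  H_2: rank ker ∂_2 − rank ∂_3 = (16 − 15) − 0 = 1, and there is no ∂_3, so H_2 = Z.

As a check, the Euler characteristic is 8 − 24 + 16 = 0, which agrees with 1 − 2 + 1 = 0.

H_0 ≅ Z,  H_1 ≅ Z^2,  H_2 ≅ Z.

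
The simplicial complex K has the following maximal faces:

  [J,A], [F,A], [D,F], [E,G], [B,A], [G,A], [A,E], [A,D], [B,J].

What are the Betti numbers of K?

Order the vertices as A < B < D < E < F < G < J. Listing each simplex with vertices in this order, K has dimension 1 with simplices:

  0-simplices (7): A, B, D, E, F, G, J
  1-simplices (9): AB, AD, AE, AF, AG, AJ, BJ, DF, EG

giving chain groups C_0 ≅ Z^7, C_1 ≅ Z^9.

The boundary map ∂_1: C_1 → C_0 sends each edge [p,q] (with p < q) to q − p. For instance
  ∂AD = D − A.
The 7×9 boundary matrix has rank 6 and Smith normal form diag(1,1,1,1,1,1).

Now H_k = ker ∂_k / im ∂_{k+1}, so:

  H_0: rank C_0 − rank ∂_1 = 7 − 6 = 1, and the invariant factors of ∂_1 are all 1, so H_0 = Z.
  H_1: rank ker ∂_1 − rank ∂_2 = (9 − 6) − 0 = 3, and there is no ∂_2, so H_1 = Z^3.

As a check, the Euler characteristic is 7 − 9 = -2, which agrees with 1 − 3 = -2.

Hence the Betti numbers are b_0 = 1, b_1 = 3.

b_0 = 1, b_1 = 3.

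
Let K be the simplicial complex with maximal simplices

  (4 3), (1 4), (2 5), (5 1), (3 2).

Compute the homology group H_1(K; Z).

Order the vertices as 1 < 2 < 3 < 4 < 5. Listing each simplex with vertices in this order, K has dimension 1 with simplices:

  0-simplices (5): [1], [2], [3], [4], [5]
  1-simplices (5): [1,4], [1,5], [2,3], [2,5], [3,4]

giving chain groups C_0 ≅ Z^5, C_1 ≅ Z^5.

Boundary ∂_1: C_1 → C_0 maps an edge to its endpoints' difference, ∂[p,q] = q − p. For instance
  ∂[1,4] = [4] − [1].
As a 5×5 matrix over Z this has rank 4, with invariant factors (1,1,1,1).

From H_k ≅ ker(∂_k) / im(∂_{k+1}) we obtain:

  H_1: rank ker ∂_1 − rank ∂_2 = (5 − 4) − 0 = 1, and there is no ∂_2, so H_1 = Z.

H_1 ≅ Z.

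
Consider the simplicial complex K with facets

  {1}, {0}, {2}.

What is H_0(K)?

Take the total order 0 < 1 < 2 on the vertex set. Then K (dimension 0) consists of the simplices:

  0-simplices (3): [0], [1], [2]

so the chain groups are C_0 ≅ Z^3.

Reading off H_k = ker ∂_k / im ∂_{k+1}:

  H_0: rank C_0 − rank ∂_1 = 3 − 0 = 3, and there is no ∂_1, so H_0 ≅ Z^3.

(K is a triangulation of a set of 3 points.)

H_0 = Z^3.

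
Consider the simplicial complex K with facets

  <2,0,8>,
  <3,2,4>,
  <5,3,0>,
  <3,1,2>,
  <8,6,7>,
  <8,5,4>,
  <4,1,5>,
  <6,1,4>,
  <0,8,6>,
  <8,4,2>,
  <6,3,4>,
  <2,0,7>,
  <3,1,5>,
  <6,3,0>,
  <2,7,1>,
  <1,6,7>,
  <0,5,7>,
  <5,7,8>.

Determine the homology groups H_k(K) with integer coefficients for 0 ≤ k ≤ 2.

H_0 ≅ Z,  H_1 ≅ Z ⊕ Z/2Z,  H_2 = 0.

Fix the vertex order 0 < 1 < 2 < 3 < 4 < 5 < 6 < 7 < 8 and write every simplex with vertices in increasing order. Then dim K = 2 and the simplices of K are:

  0-simplices (9): [0], [1], [2], [3], [4], [5], [6], [7], [8]
  1-simplices (27): (27 of them)
  2-simplices (18): [0,2,7], [0,2,8], [0,3,5], [0,3,6], [0,5,7], [0,6,8], [1,2,3], [1,2,7], [1,3,5], [1,4,5], [1,4,6], [1,6,7], [2,3,4], [2,4,8], [3,4,6], [4,5,8], [5,7,8], [6,7,8]

giving chain groups C_0 ≅ Z^9, C_1 ≅ Z^27, C_2 ≅ Z^18.

The boundary map ∂_1: C_1 → C_0 is given by ∂[p,q] = [q] − [p].
The resulting 9×27 matrix has rank 8, and its Smith normal form has invariant factors (1,1,1,1,1,1,1,1).

∂_2: C_2 → C_1 acts by ∂[p,q,r] = [q,r] − [p,r] + [p,q]. For instance
  ∂[0,6,8] = [6,8] − [0,8] + [0,6],
  ∂[1,2,7] = [2,7] − [1,7] + [1,2].
This gives a 27×18 integer matrix of rank 18; reducing to Smith normal form yields diagonal entries (1,1,1,1,1,1,1,1,1,1,1,1,1,1,1,1,1,2).

Computing H_k = (kernel of ∂_k) / (image of ∂_{k+1}):

  H_0: rank C_0 − rank ∂_1 = 9 − 8 = 1, and the invariant factors of ∂_1 are all 1, so H_0 ≅ Z.
  H_1: rank ker ∂_1 − rank ∂_2 = (27 − 8) − 18 = 1, and ∂_2 has invariant factor 2 > 1, so H_1 ≅ Z ⊕ Z/2Z.
  H_2: rank ker ∂_2 − rank ∂_3 = (18 − 18) − 0 = 0, and there is no ∂_3, so H_2 ≅ 0.

(K is a triangulation of the Klein bottle.)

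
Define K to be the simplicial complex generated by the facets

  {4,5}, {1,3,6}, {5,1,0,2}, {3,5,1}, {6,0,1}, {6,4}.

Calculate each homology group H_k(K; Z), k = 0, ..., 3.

Take the total order 0 < 1 < 2 < 3 < 4 < 5 < 6 on the vertex set. Then K (dimension 3) consists of the simplices:

  0-simplices (7): [0], [1], [2], [3], [4], [5], [6]
  1-simplices (13): [0,1], [0,2], [0,5], [0,6], [1,2], [1,3], [1,5], [1,6], [2,5], [3,5], [3,6], [4,5], [4,6]
  2-simplices (7): [0,1,2], [0,1,5], [0,1,6], [0,2,5], [1,2,5], [1,3,5], [1,3,6]
  3-simplices (1): [0,1,2,5]

Hence C_0 ≅ Z^7, C_1 ≅ Z^13, C_2 ≅ Z^7, C_3 ≅ Z^1.

Boundary ∂_1: C_1 → C_0 is given by ∂[p,q] = [q] − [p]. For instance
  ∂[0,5] = [5] − [0].
As a 7×13 matrix over Z this has rank 6, with invariant factors (1,1,1,1,1,1).

∂_2: C_2 → C_1 maps a triangle to the signed sum of its edges. For instance
  ∂[0,1,2] = [1,2] − [0,2] + [0,1],
  ∂[0,2,5] = [2,5] − [0,5] + [0,2].
The 13×7 boundary matrix has rank 6 and Smith normal form diag(1,1,1,1,1,1).

Boundary ∂_3: C_3 → C_2 sends each 3-simplex σ to the alternating sum Σ_i (−1)^i (σ with its i-th vertex removed). For instance
  ∂[0,1,2,5] = [1,2,5] − [0,2,5] + [0,1,5] − [0,1,2].
As a 7×1 matrix over Z this has rank 1, with invariant factors (1).

Reading off H_k = ker ∂_k / im ∂_{k+1}:

  H_0: rank C_0 − rank ∂_1 = 7 − 6 = 1, and the invariant factors of ∂_1 are all 1, so H_0 = Z.
  H_1: rank ker ∂_1 − rank ∂_2 = (13 − 6) − 6 = 1, and the invariant factors of ∂_2 are all 1, so H_1 = Z.
  H_2: rank ker ∂_2 − rank ∂_3 = (7 − 6) − 1 = 0, and the invariant factors of ∂_3 are all 1, so H_2 = 0.
  H_3: rank ker ∂_3 − rank ∂_4 = (1 − 1) − 0 = 0, and there is no ∂_4, so H_3 = 0.

As a check, the Euler characteristic is 7 − 13 + 7 − 1 = 0, which agrees with 1 − 1 + 0 − 0 = 0.

H_0 ≅ Z,  H_1 ≅ Z,  H_2 = 0,  H_3 = 0.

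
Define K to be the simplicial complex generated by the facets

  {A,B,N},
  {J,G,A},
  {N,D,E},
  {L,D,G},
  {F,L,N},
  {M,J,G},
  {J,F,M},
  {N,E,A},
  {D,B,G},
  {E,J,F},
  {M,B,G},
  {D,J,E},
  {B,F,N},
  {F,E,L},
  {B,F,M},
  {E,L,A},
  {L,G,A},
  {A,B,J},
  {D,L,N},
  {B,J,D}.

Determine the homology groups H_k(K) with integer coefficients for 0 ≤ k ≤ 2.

H_0 ≅ Z,  H_1 ≅ Z ⊕ Z/2,  H_2 = 0.

Fix the vertex order A < B < D < E < F < G < J < L < M < N and write every simplex with vertices in increasing order. Then dim K = 2 and the simplices of K are:

  0-simplices (10): A, B, D, E, F, G, J, L, M, N
  1-simplices (30): AB, AE, AG, AJ, AL, AN, BD, BF, BG, BJ, BM, BN, DE, DG, DJ, DL, DN, EF, EJ, EL, EN, FJ, FL, FM, FN, GJ, GL, GM, JM, LN
  2-simplices (20): ABJ, ABN, AEL, AEN, AGJ, AGL, BDG, BDJ, BFM, BFN, BGM, DEJ, DEN, DGL, DLN, EFJ, EFL, FJM, FLN, GJM

so the chain groups are C_0 ≅ Z^10, C_1 ≅ Z^30, C_2 ≅ Z^20.

∂_1: C_1 → C_0 is given by ∂[p,q] = [q] − [p]. For instance
  ∂EJ = J − E.
The resulting 10×30 matrix has rank 9, and its Smith normal form has invariant factors (1,1,1,1,1,1,1,1,1).

Boundary ∂_2: C_2 → C_1 acts by ∂[p,q,r] = [q,r] − [p,r] + [p,q]. For instance
  ∂BFM = FM − BM + BF,
  ∂BFN = FN − BN + BF.
The resulting 30×20 matrix has rank 20, and its Smith normal form has invariant factors (1,1,1,1,1,1,1,1,1,1,1,1,1,1,1,1,1,1,1,2).

Computing H_k = (kernel of ∂_k) / (image of ∂_{k+1}):

  H_0: rank C_0 − rank ∂_1 = 10 − 9 = 1, and the invariant factors of ∂_1 are all 1, so H_0 ≅ Z.
  H_1: rank ker ∂_1 − rank ∂_2 = (30 − 9) − 20 = 1, and ∂_2 has invariant factor 2 > 1, so H_1 ≅ Z ⊕ Z/2.
  H_2: rank ker ∂_2 − rank ∂_3 = (20 − 20) − 0 = 0, and there is no ∂_3, so H_2 ≅ 0.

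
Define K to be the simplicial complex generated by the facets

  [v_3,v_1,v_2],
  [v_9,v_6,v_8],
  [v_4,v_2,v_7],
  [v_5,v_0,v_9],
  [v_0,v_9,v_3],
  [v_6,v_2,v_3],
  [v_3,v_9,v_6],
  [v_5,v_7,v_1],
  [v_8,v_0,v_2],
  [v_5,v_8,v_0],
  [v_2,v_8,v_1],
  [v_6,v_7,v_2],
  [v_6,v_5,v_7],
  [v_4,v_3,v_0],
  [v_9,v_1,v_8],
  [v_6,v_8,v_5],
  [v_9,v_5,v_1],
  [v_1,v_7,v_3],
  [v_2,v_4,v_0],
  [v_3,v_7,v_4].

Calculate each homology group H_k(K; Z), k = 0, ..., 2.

H_0 ≅ Z,  H_1 ≅ Z ⊕ Z/2,  H_2 = 0.

Order the vertices as v_0 < v_1 < v_2 < v_3 < v_4 < v_5 < v_6 < v_7 < v_8 < v_9. Listing each simplex with vertices in this order, K has dimension 2 with simplices:

  0-simplices (10): [v_0], [v_1], [v_2], [v_3], [v_4], [v_5], [v_6], [v_7], [v_8], [v_9]
  1-simplices (30): (30 of them)
  2-simplices (20): (20 of them)

so the chain groups are C_0 ≅ Z^10, C_1 ≅ Z^30, C_2 ≅ Z^20.

∂_1: C_1 → C_0 is given by ∂[p,q] = [q] − [p]. For instance
  ∂[v_2,v_3] = [v_3] − [v_2].
As a 10×30 matrix over Z this has rank 9, with invariant factors (1,1,1,1,1,1,1,1,1).

Boundary ∂_2: C_2 → C_1 maps a triangle to the signed sum of its edges. For instance
  ∂[v_0,v_2,v_8] = [v_2,v_8] − [v_0,v_8] + [v_0,v_2],
  ∂[v_5,v_6,v_8] = [v_6,v_8] − [v_5,v_8] + [v_5,v_6].
This gives a 30×20 integer matrix of rank 20; reducing to Smith normal form yields diagonal entries (1,1,1,1,1,1,1,1,1,1,1,1,1,1,1,1,1,1,1,2).

Reading off H_k = ker ∂_k / im ∂_{k+1}:

  H_0: rank C_0 − rank ∂_1 = 10 − 9 = 1, and the invariant factors of ∂_1 are all 1, so H_0 = Z.
  H_1: rank ker ∂_1 − rank ∂_2 = (30 − 9) − 20 = 1, and ∂_2 has invariant factor 2 > 1, so H_1 = Z ⊕ Z/2.
  H_2: rank ker ∂_2 − rank ∂_3 = (20 − 20) − 0 = 0, and there is no ∂_3, so H_2 = 0.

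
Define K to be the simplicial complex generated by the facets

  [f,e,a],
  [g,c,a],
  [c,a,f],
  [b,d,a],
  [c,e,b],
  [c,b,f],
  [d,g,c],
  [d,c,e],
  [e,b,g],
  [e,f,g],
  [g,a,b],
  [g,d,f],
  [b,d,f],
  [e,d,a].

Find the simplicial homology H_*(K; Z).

Take the total order a < b < c < d < e < f < g on the vertex set. Then K (dimension 2) consists of the simplices:

  0-simplices (7): a, b, c, d, e, f, g
  1-simplices (21): ab, ac, ad, ae, af, ag, bc, bd, be, bf, bg, cd, ce, cf, cg, de, df, dg, ef, eg, fg
  2-simplices (14): abd, abg, acf, acg, ade, aef, bce, bcf, bdf, beg, cde, cdg, dfg, efg

Hence C_0 ≅ Z^7, C_1 ≅ Z^21, C_2 ≅ Z^14.

Boundary ∂_1: C_1 → C_0 sends each edge [p,q] (with p < q) to q − p. For instance
  ∂ag = g − a.
This gives a 7×21 integer matrix of rank 6; reducing to Smith normal form yields diagonal entries (1,1,1,1,1,1).

The boundary map ∂_2: C_2 → C_1 maps a triangle to the signed sum of its edges. For instance
  ∂cde = de − ce + cd,
  ∂dfg = fg − dg + df.
This gives a 21×14 integer matrix of rank 13; reducing to Smith normal form yields diagonal entries (1,1,1,1,1,1,1,1,1,1,1,1,1).

Now H_k = ker ∂_k / im ∂_{k+1}, so:

  H_0: rank C_0 − rank ∂_1 = 7 − 6 = 1, and the invariant factors of ∂_1 are all 1, so H_0 ≅ Z.
  H_1: rank ker ∂_1 − rank ∂_2 = (21 − 6) − 13 = 2, and the invariant factors of ∂_2 are all 1, so H_1 ≅ Z^2.
  H_2: rank ker ∂_2 − rank ∂_3 = (14 − 13) − 0 = 1, and there is no ∂_3, so H_2 ≅ Z.

As a check, the Euler characteristic is 7 − 21 + 14 = 0, which agrees with 1 − 2 + 1 = 0.

H_0 ≅ Z,  H_1 ≅ Z^2,  H_2 ≅ Z.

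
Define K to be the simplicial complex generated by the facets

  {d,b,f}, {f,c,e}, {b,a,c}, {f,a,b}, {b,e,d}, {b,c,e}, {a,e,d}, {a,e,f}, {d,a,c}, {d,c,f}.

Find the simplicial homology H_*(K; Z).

K has 6 vertices, 15 edges, 10 triangles.
rank ∂_0 = 0, rank ∂_1 = 5 ⇒ b_0 = 6 − 0 − 5 = 1; all invariant factors of ∂_1 are 1 so no torsion. So H_0 ≅ Z.
rank ∂_1 = 5, rank ∂_2 = 10 ⇒ b_1 = 15 − 5 − 10 = 0; ∂_2 has invariant factor(s) [2] giving torsion. So H_1 ≅ Z/2.
rank ∂_2 = 10, rank ∂_3 = 0 ⇒ b_2 = 10 − 10 − 0 = 0. So H_2 ≅ 0.

H_0 ≅ Z,  H_1 ≅ Z/2,  H_2 = 0.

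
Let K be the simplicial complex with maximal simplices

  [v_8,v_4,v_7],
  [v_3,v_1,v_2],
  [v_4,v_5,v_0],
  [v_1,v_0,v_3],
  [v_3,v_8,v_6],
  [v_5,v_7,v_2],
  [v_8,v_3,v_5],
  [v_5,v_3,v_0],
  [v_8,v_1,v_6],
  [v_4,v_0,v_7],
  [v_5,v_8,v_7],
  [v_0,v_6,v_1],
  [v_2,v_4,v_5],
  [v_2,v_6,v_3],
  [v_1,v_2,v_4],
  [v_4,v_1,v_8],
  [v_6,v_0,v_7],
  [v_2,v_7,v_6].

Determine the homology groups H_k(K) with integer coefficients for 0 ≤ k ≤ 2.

H_0 ≅ Z,  H_1 ≅ Z ⊕ Z/2,  H_2 = 0.

We work with the vertex ordering v_0 < v_1 < v_2 < v_3 < v_4 < v_5 < v_6 < v_7 < v_8. The simplices of K, each written with vertices in increasing order, are:

  0-simplices (9): [v_0], [v_1], [v_2], [v_3], [v_4], [v_5], [v_6], [v_7], [v_8]
  1-simplices (27): (27 of them)
  2-simplices (18): (18 of them)

giving chain groups C_0 ≅ Z^9, C_1 ≅ Z^27, C_2 ≅ Z^18.

Boundary ∂_1: C_1 → C_0 is given by ∂[p,q] = [q] − [p].
As a 9×27 matrix over Z this has rank 8, with invariant factors (1,1,1,1,1,1,1,1).

Boundary ∂_2: C_2 → C_1 acts by ∂[p,q,r] = [q,r] − [p,r] + [p,q]. For instance
  ∂[v_0,v_4,v_7] = [v_4,v_7] − [v_0,v_7] + [v_0,v_4],
  ∂[v_1,v_2,v_4] = [v_2,v_4] − [v_1,v_4] + [v_1,v_2].
The 27×18 boundary matrix has rank 18 and Smith normal form diag(1,1,1,1,1,1,1,1,1,1,1,1,1,1,1,1,1,2).

Reading off H_k = ker ∂_k / im ∂_{k+1}:

  H_0: rank C_0 − rank ∂_1 = 9 − 8 = 1, and the invariant factors of ∂_1 are all 1, so H_0 ≅ Z.
  H_1: rank ker ∂_1 − rank ∂_2 = (27 − 8) − 18 = 1, and ∂_2 has invariant factor 2 > 1, so H_1 ≅ Z ⊕ Z/2.
  H_2: rank ker ∂_2 − rank ∂_3 = (18 − 18) − 0 = 0, and there is no ∂_3, so H_2 ≅ 0.

As a check, the Euler characteristic is 9 − 27 + 18 = 0, which agrees with 1 − 1 + 0 = 0.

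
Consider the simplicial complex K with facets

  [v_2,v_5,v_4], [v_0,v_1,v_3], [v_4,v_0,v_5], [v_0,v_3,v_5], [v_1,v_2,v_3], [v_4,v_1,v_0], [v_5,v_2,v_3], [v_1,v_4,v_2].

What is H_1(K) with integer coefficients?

Take the total order v_0 < v_1 < v_2 < v_3 < v_4 < v_5 on the vertex set. Then K (dimension 2) consists of the simplices:

  0-simplices (6): [v_0], [v_1], [v_2], [v_3], [v_4], [v_5]
  1-simplices (12): [v_0,v_1], [v_0,v_3], [v_0,v_4], [v_0,v_5], [v_1,v_2], [v_1,v_3], [v_1,v_4], [v_2,v_3], [v_2,v_4], [v_2,v_5], [v_3,v_5], [v_4,v_5]
  2-simplices (8): [v_0,v_1,v_3], [v_0,v_1,v_4], [v_0,v_3,v_5], [v_0,v_4,v_5], [v_1,v_2,v_3], [v_1,v_2,v_4], [v_2,v_3,v_5], [v_2,v_4,v_5]

giving chain groups C_0 ≅ Z^6, C_1 ≅ Z^12, C_2 ≅ Z^8.

The boundary map ∂_1: C_1 → C_0 is given by ∂[p,q] = [q] − [p]. For instance
  ∂[v_0,v_4] = [v_4] − [v_0].
This gives a 6×12 integer matrix of rank 5; reducing to Smith normal form yields diagonal entries (1,1,1,1,1).

∂_2: C_2 → C_1 acts by ∂[p,q,r] = [q,r] − [p,r] + [p,q]. For instance
  ∂[v_0,v_1,v_4] = [v_1,v_4] − [v_0,v_4] + [v_0,v_1],
  ∂[v_1,v_2,v_3] = [v_2,v_3] − [v_1,v_3] + [v_1,v_2].
This gives a 12×8 integer matrix of rank 7; reducing to Smith normal form yields diagonal entries (1,1,1,1,1,1,1).

Computing H_k = (kernel of ∂_k) / (image of ∂_{k+1}):

  H_1: rank ker ∂_1 − rank ∂_2 = (12 − 5) − 7 = 0, and the invariant factors of ∂_2 are all 1, so H_1 = 0.

(K is a triangulation of the 2-sphere S^2.)

H_1 = 0.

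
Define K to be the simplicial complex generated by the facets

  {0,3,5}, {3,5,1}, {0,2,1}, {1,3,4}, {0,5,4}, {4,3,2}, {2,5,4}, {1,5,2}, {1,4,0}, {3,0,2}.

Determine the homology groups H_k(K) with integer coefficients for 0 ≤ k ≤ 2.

H_0 ≅ Z,  H_1 ≅ Z_2,  H_2 = 0.

Take the total order 0 < 1 < 2 < 3 < 4 < 5 on the vertex set. Then K (dimension 2) consists of the simplices:

  0-simplices (6): [0], [1], [2], [3], [4], [5]
  1-simplices (15): [0,1], [0,2], [0,3], [0,4], [0,5], [1,2], [1,3], [1,4], [1,5], [2,3], [2,4], [2,5], [3,4], [3,5], [4,5]
  2-simplices (10): [0,1,2], [0,1,4], [0,2,3], [0,3,5], [0,4,5], [1,2,5], [1,3,4], [1,3,5], [2,3,4], [2,4,5]

Hence C_0 ≅ Z^6, C_1 ≅ Z^15, C_2 ≅ Z^10.

Boundary ∂_1: C_1 → C_0 maps an edge to its endpoints' difference, ∂[p,q] = q − p.
As a 6×15 matrix over Z this has rank 5, with invariant factors (1,1,1,1,1).

Boundary ∂_2: C_2 → C_1 sends each 2-simplex [p,q,r] to [q,r] − [p,r] + [p,q]. For instance
  ∂[2,3,4] = [3,4] − [2,4] + [2,3],
  ∂[0,3,5] = [3,5] − [0,5] + [0,3].
The 15×10 boundary matrix has rank 10 and Smith normal form diag(1,1,1,1,1,1,1,1,1,2).

From H_k ≅ ker(∂_k) / im(∂_{k+1}) we obtain:

  H_0: rank C_0 − rank ∂_1 = 6 − 5 = 1, and the invariant factors of ∂_1 are all 1, so H_0 = Z.
  H_1: rank ker ∂_1 − rank ∂_2 = (15 − 5) − 10 = 0, and ∂_2 has invariant factor 2 > 1, so H_1 = Z_2.
  H_2: rank ker ∂_2 − rank ∂_3 = (10 − 10) − 0 = 0, and there is no ∂_3, so H_2 = 0.

(K is a triangulation of the real projective plane RP^2.)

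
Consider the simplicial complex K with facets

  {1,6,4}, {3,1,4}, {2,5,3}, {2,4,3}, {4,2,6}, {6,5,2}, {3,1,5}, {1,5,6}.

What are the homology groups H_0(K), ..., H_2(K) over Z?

H_0 ≅ Z,  H_1 = 0,  H_2 ≅ Z.

Take the total order 1 < 2 < 3 < 4 < 5 < 6 on the vertex set. Then K (dimension 2) consists of the simplices:

  0-simplices (6): [1], [2], [3], [4], [5], [6]
  1-simplices (12): [1,3], [1,4], [1,5], [1,6], [2,3], [2,4], [2,5], [2,6], [3,4], [3,5], [4,6], [5,6]
  2-simplices (8): [1,3,4], [1,3,5], [1,4,6], [1,5,6], [2,3,4], [2,3,5], [2,4,6], [2,5,6]

so the chain groups are C_0 ≅ Z^6, C_1 ≅ Z^12, C_2 ≅ Z^8.

Boundary ∂_1: C_1 → C_0 maps an edge to its endpoints' difference, ∂[p,q] = q − p. For instance
  ∂[4,6] = [6] − [4].
The 6×12 boundary matrix has rank 5 and Smith normal form diag(1,1,1,1,1).

The boundary map ∂_2: C_2 → C_1 sends each 2-simplex [p,q,r] to [q,r] − [p,r] + [p,q]. For instance
  ∂[2,5,6] = [5,6] − [2,6] + [2,5],
  ∂[1,5,6] = [5,6] − [1,6] + [1,5].
The 12×8 boundary matrix has rank 7 and Smith normal form diag(1,1,1,1,1,1,1).

Reading off H_k = ker ∂_k / im ∂_{k+1}:

  H_0: rank C_0 − rank ∂_1 = 6 − 5 = 1, and the invariant factors of ∂_1 are all 1, so H_0 ≅ Z.
  H_1: rank ker ∂_1 − rank ∂_2 = (12 − 5) − 7 = 0, and the invariant factors of ∂_2 are all 1, so H_1 ≅ 0.
  H_2: rank ker ∂_2 − rank ∂_3 = (8 − 7) − 0 = 1, and there is no ∂_3, so H_2 ≅ Z.

(K is a triangulation of the 2-sphere S^2.)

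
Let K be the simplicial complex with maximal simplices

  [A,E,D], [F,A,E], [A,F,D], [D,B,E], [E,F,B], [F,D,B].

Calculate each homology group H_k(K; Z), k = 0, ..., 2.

H_0 = Z,  H_1 = 0,  H_2 = Z.

Take the total order A < B < D < E < F on the vertex set. Then K (dimension 2) consists of the simplices:

  0-simplices (5): A, B, D, E, F
  1-simplices (9): AD, AE, AF, BD, BE, BF, DE, DF, EF
  2-simplices (6): ADE, ADF, AEF, BDE, BDF, BEF

Hence C_0 ≅ Z^5, C_1 ≅ Z^9, C_2 ≅ Z^6.

∂_1: C_1 → C_0 sends each edge [p,q] (with p < q) to q − p. For instance
  ∂BD = D − B.
As a 5×9 matrix over Z this has rank 4, with invariant factors (1,1,1,1).

∂_2: C_2 → C_1 sends each 2-simplex [p,q,r] to [q,r] − [p,r] + [p,q]. For instance
  ∂BDF = DF − BF + BD,
  ∂ADF = DF − AF + AD.
The resulting 9×6 matrix has rank 5, and its Smith normal form has invariant factors (1,1,1,1,1).

Computing H_k = (kernel of ∂_k) / (image of ∂_{k+1}):

  H_0: rank C_0 − rank ∂_1 = 5 − 4 = 1, and the invariant factors of ∂_1 are all 1, so H_0 ≅ Z.
  H_1: rank ker ∂_1 − rank ∂_2 = (9 − 4) − 5 = 0, and the invariant factors of ∂_2 are all 1, so H_1 ≅ 0.
  H_2: rank ker ∂_2 − rank ∂_3 = (6 − 5) − 0 = 1, and there is no ∂_3, so H_2 ≅ Z.

As a check, the Euler characteristic is 5 − 9 + 6 = 2, which agrees with 1 − 0 + 1 = 2.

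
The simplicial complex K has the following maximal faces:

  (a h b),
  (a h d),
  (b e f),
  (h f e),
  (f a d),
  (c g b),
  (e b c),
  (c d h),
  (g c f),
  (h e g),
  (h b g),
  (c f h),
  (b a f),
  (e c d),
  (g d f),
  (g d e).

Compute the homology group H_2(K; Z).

H_2 = Z.

Fix the vertex order a < b < c < d < e < f < g < h and write every simplex with vertices in increasing order. Then dim K = 2 and the simplices of K are:

  0-simplices (8): a, b, c, d, e, f, g, h
  1-simplices (24): ab, ad, af, ah, bc, be, bf, bg, bh, cd, ce, cf, cg, ch, de, df, dg, dh, ef, eg, eh, fg, fh, gh
  2-simplices (16): abf, abh, adf, adh, bce, bcg, bef, bgh, cde, cdh, cfg, cfh, deg, dfg, efh, egh

so the chain groups are C_0 ≅ Z^8, C_1 ≅ Z^24, C_2 ≅ Z^16.

∂_1: C_1 → C_0 is given by ∂[p,q] = [q] − [p]. For instance
  ∂bf = f − b.
The resulting 8×24 matrix has rank 7, and its Smith normal form has invariant factors (1,1,1,1,1,1,1).

∂_2: C_2 → C_1 acts by ∂[p,q,r] = [q,r] − [p,r] + [p,q]. For instance
  ∂cdh = dh − ch + cd,
  ∂cfh = fh − ch + cf.
The resulting 24×16 matrix has rank 15, and its Smith normal form has invariant factors (1,1,1,1,1,1,1,1,1,1,1,1,1,1,1).

Computing H_k = (kernel of ∂_k) / (image of ∂_{k+1}):

  H_2: rank ker ∂_2 − rank ∂_3 = (16 − 15) − 0 = 1, and there is no ∂_3, so H_2 ≅ Z.

(K is a triangulation of the torus T^2.)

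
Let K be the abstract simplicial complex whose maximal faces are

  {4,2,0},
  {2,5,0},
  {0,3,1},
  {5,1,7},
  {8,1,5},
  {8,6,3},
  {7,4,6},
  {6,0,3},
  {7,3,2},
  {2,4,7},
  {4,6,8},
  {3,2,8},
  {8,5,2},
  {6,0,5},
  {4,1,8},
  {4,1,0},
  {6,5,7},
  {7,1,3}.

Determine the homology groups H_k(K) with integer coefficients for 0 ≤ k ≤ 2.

H_0 = Z,  H_1 = Z^2,  H_2 = Z.

Take the total order 0 < 1 < 2 < 3 < 4 < 5 < 6 < 7 < 8 on the vertex set. Then K (dimension 2) consists of the simplices:

  0-simplices (9): [0], [1], [2], [3], [4], [5], [6], [7], [8]
  1-simplices (27): (27 of them)
  2-simplices (18): [0,1,3], [0,1,4], [0,2,4], [0,2,5], [0,3,6], [0,5,6], [1,3,7], [1,4,8], [1,5,7], [1,5,8], [2,3,7], [2,3,8], [2,4,7], [2,5,8], [3,6,8], [4,6,7], [4,6,8], [5,6,7]

Hence C_0 ≅ Z^9, C_1 ≅ Z^27, C_2 ≅ Z^18.

Boundary ∂_1: C_1 → C_0 maps an edge to its endpoints' difference, ∂[p,q] = q − p. For instance
  ∂[2,5] = [5] − [2].
The 9×27 boundary matrix has rank 8 and Smith normal form diag(1,1,1,1,1,1,1,1).

∂_2: C_2 → C_1 maps a triangle to the signed sum of its edges. For instance
  ∂[2,4,7] = [4,7] − [2,7] + [2,4],
  ∂[0,3,6] = [3,6] − [0,6] + [0,3].
As a 27×18 matrix over Z this has rank 17, with invariant factors (1,1,1,1,1,1,1,1,1,1,1,1,1,1,1,1,1).

Computing H_k = (kernel of ∂_k) / (image of ∂_{k+1}):

  H_0: rank C_0 − rank ∂_1 = 9 − 8 = 1, and the invariant factors of ∂_1 are all 1, so H_0 ≅ Z.
  H_1: rank ker ∂_1 − rank ∂_2 = (27 − 8) − 17 = 2, and the invariant factors of ∂_2 are all 1, so H_1 ≅ Z^2.
  H_2: rank ker ∂_2 − rank ∂_3 = (18 − 17) − 0 = 1, and there is no ∂_3, so H_2 ≅ Z.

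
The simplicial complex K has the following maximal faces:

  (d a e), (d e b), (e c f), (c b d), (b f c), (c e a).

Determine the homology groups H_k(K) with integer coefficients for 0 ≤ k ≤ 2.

Take the total order a < b < c < d < e < f on the vertex set. Then K (dimension 2) consists of the simplices:

  0-simplices (6): a, b, c, d, e, f
  1-simplices (12): ac, ad, ae, bc, bd, be, bf, cd, ce, cf, de, ef
  2-simplices (6): ace, ade, bcd, bcf, bde, cef

Hence C_0 ≅ Z^6, C_1 ≅ Z^12, C_2 ≅ Z^6.

∂_1: C_1 → C_0 maps an edge to its endpoints' difference, ∂[p,q] = q − p.
This gives a 6×12 integer matrix of rank 5; reducing to Smith normal form yields diagonal entries (1,1,1,1,1).

∂_2: C_2 → C_1 maps a triangle to the signed sum of its edges. For instance
  ∂ace = ce − ae + ac,
  ∂bcd = cd − bd + bc.
This gives a 12×6 integer matrix of rank 6; reducing to Smith normal form yields diagonal entries (1,1,1,1,1,1).

Reading off H_k = ker ∂_k / im ∂_{k+1}:

  H_0: rank C_0 − rank ∂_1 = 6 − 5 = 1, and the invariant factors of ∂_1 are all 1, so H_0 ≅ Z.
  H_1: rank ker ∂_1 − rank ∂_2 = (12 − 5) − 6 = 1, and the invariant factors of ∂_2 are all 1, so H_1 ≅ Z.
  H_2: rank ker ∂_2 − rank ∂_3 = (6 − 6) − 0 = 0, and there is no ∂_3, so H_2 ≅ 0.

As a check, the Euler characteristic is 6 − 12 + 6 = 0, which agrees with 1 − 1 + 0 = 0.

H_0 ≅ Z,  H_1 ≅ Z,  H_2 = 0.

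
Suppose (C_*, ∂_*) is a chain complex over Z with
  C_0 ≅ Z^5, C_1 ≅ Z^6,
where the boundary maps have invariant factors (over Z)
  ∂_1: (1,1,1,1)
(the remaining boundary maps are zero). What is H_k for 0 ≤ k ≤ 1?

H_0 ≅ Z,  H_1 ≅ Z^2.

H_0: b_0 = 5 − 0 − 4 = 1; torsion from ∂_1 factors > 1: none. So H_0 ≅ Z.
H_1: b_1 = 6 − 4 − 0 = 2; torsion from ∂_2 factors > 1: none. So H_1 ≅ Z^2.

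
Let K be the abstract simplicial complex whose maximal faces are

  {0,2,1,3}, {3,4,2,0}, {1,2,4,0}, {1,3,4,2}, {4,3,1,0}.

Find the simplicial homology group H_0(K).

Take the total order 0 < 1 < 2 < 3 < 4 on the vertex set. Then K (dimension 3) consists of the simplices:

  0-simplices (5): [0], [1], [2], [3], [4]
  1-simplices (10): [0,1], [0,2], [0,3], [0,4], [1,2], [1,3], [1,4], [2,3], [2,4], [3,4]
  2-simplices (10): [0,1,2], [0,1,3], [0,1,4], [0,2,3], [0,2,4], [0,3,4], [1,2,3], [1,2,4], [1,3,4], [2,3,4]
  3-simplices (5): [0,1,2,3], [0,1,2,4], [0,1,3,4], [0,2,3,4], [1,2,3,4]

so the chain groups are C_0 ≅ Z^5, C_1 ≅ Z^10, C_2 ≅ Z^10, C_3 ≅ Z^5.

The boundary map ∂_1: C_1 → C_0 sends each edge [p,q] (with p < q) to q − p. For instance
  ∂[0,2] = [2] − [0].
The 5×10 boundary matrix has rank 4 and Smith normal form diag(1,1,1,1).

The boundary map ∂_2: C_2 → C_1 maps a triangle to the signed sum of its edges. For instance
  ∂[0,3,4] = [3,4] − [0,4] + [0,3],
  ∂[0,1,2] = [1,2] − [0,2] + [0,1].
As a 10×10 matrix over Z this has rank 6, with invariant factors (1,1,1,1,1,1).

The boundary map ∂_3: C_3 → C_2 sends each 3-simplex σ to the alternating sum Σ_i (−1)^i (σ with its i-th vertex removed). For instance
  ∂[0,1,3,4] = [1,3,4] − [0,3,4] + [0,1,4] − [0,1,3],
  ∂[0,1,2,4] = [1,2,4] − [0,2,4] + [0,1,4] − [0,1,2].
The resulting 10×5 matrix has rank 4, and its Smith normal form has invariant factors (1,1,1,1).

Reading off H_k = ker ∂_k / im ∂_{k+1}:

  H_0: rank C_0 − rank ∂_1 = 5 − 4 = 1, and the invariant factors of ∂_1 are all 1, so H_0 = Z.

(K is a triangulation of the 3-sphere S^3.)

H_0 ≅ Z.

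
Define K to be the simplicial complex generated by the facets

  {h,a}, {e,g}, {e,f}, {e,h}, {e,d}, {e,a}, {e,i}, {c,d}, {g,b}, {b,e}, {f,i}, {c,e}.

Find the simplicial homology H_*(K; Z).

H_0 = Z,  H_1 = Z^4.

Take the total order a < b < c < d < e < f < g < h < i on the vertex set. Then K (dimension 1) consists of the simplices:

  0-simplices (9): a, b, c, d, e, f, g, h, i
  1-simplices (12): ae, ah, be, bg, cd, ce, de, ef, eg, eh, ei, fi

so the chain groups are C_0 ≅ Z^9, C_1 ≅ Z^12.

Boundary ∂_1: C_1 → C_0 maps an edge to its endpoints' difference, ∂[p,q] = q − p.
As a 9×12 matrix over Z this has rank 8, with invariant factors (1,1,1,1,1,1,1,1).

Computing H_k = (kernel of ∂_k) / (image of ∂_{k+1}):

  H_0: rank C_0 − rank ∂_1 = 9 − 8 = 1, and the invariant factors of ∂_1 are all 1, so H_0 ≅ Z.
  H_1: rank ker ∂_1 − rank ∂_2 = (12 − 8) − 0 = 4, and there is no ∂_2, so H_1 ≅ Z^4.

As a check, the Euler characteristic is 9 − 12 = -3, which agrees with 1 − 4 = -3.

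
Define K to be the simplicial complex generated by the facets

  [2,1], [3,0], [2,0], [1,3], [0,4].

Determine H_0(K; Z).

Order the vertices as 0 < 1 < 2 < 3 < 4. Listing each simplex with vertices in this order, K has dimension 1 with simplices:

  0-simplices (5): [0], [1], [2], [3], [4]
  1-simplices (5): [0,2], [0,3], [0,4], [1,2], [1,3]

so the chain groups are C_0 ≅ Z^5, C_1 ≅ Z^5.

∂_1: C_1 → C_0 sends each edge [p,q] (with p < q) to q − p. For instance
  ∂[1,2] = [2] − [1].
The 5×5 boundary matrix has rank 4 and Smith normal form diag(1,1,1,1).

From H_k ≅ ker(∂_k) / im(∂_{k+1}) we obtain:

  H_0: rank C_0 − rank ∂_1 = 5 − 4 = 1, and the invariant factors of ∂_1 are all 1, so H_0 ≅ Z.

H_0 = Z.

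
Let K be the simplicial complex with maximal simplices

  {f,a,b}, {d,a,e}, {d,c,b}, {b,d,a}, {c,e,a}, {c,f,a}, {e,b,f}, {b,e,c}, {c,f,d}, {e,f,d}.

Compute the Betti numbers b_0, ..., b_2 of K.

Order the vertices as a < b < c < d < e < f. Listing each simplex with vertices in this order, K has dimension 2 with simplices:

  0-simplices (6): a, b, c, d, e, f
  1-simplices (15): ab, ac, ad, ae, af, bc, bd, be, bf, cd, ce, cf, de, df, ef
  2-simplices (10): abd, abf, ace, acf, ade, bcd, bce, bef, cdf, def

Hence C_0 ≅ Z^6, C_1 ≅ Z^15, C_2 ≅ Z^10.

The boundary map ∂_1: C_1 → C_0 sends each edge [p,q] (with p < q) to q − p. For instance
  ∂df = f − d.
The resulting 6×15 matrix has rank 5, and its Smith normal form has invariant factors (1,1,1,1,1).

∂_2: C_2 → C_1 acts by ∂[p,q,r] = [q,r] − [p,r] + [p,q]. For instance
  ∂ace = ce − ae + ac,
  ∂ade = de − ae + ad.
The 15×10 boundary matrix has rank 10 and Smith normal form diag(1,1,1,1,1,1,1,1,1,2).

From H_k ≅ ker(∂_k) / im(∂_{k+1}) we obtain:

  H_0: rank C_0 − rank ∂_1 = 6 − 5 = 1, and the invariant factors of ∂_1 are all 1, so H_0 ≅ Z.
  H_1: rank ker ∂_1 − rank ∂_2 = (15 − 5) − 10 = 0, and ∂_2 has invariant factor 2 > 1, so H_1 ≅ Z/2Z.
  H_2: rank ker ∂_2 − rank ∂_3 = (10 − 10) − 0 = 0, and there is no ∂_3, so H_2 ≅ 0.

As a check, the Euler characteristic is 6 − 15 + 10 = 1, which agrees with 1 − 0 + 0 = 1.

Hence the Betti numbers are b_0 = 1, b_1 = 0, b_2 = 0.

b_0 = 1, b_1 = 0, b_2 = 0.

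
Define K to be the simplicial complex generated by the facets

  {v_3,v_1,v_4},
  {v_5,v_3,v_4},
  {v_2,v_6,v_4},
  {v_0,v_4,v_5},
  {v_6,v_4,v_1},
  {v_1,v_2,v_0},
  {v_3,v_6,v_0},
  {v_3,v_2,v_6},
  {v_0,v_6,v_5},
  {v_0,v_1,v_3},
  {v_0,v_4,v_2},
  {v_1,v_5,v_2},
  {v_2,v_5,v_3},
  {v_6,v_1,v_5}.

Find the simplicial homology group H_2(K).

Fix the vertex order v_0 < v_1 < v_2 < v_3 < v_4 < v_5 < v_6 and write every simplex with vertices in increasing order. Then dim K = 2 and the simplices of K are:

  0-simplices (7): [v_0], [v_1], [v_2], [v_3], [v_4], [v_5], [v_6]
  1-simplices (21): (21 of them)
  2-simplices (14): (14 of them)

giving chain groups C_0 ≅ Z^7, C_1 ≅ Z^21, C_2 ≅ Z^14.

Boundary ∂_1: C_1 → C_0 maps an edge to its endpoints' difference, ∂[p,q] = q − p. For instance
  ∂[v_2,v_4] = [v_4] − [v_2].
The resulting 7×21 matrix has rank 6, and its Smith normal form has invariant factors (1,1,1,1,1,1).

The boundary map ∂_2: C_2 → C_1 sends each 2-simplex [p,q,r] to [q,r] − [p,r] + [p,q]. For instance
  ∂[v_0,v_1,v_2] = [v_1,v_2] − [v_0,v_2] + [v_0,v_1],
  ∂[v_0,v_1,v_3] = [v_1,v_3] − [v_0,v_3] + [v_0,v_1].
The 21×14 boundary matrix has rank 13 and Smith normal form diag(1,1,1,1,1,1,1,1,1,1,1,1,1).

Now H_k = ker ∂_k / im ∂_{k+1}, so:

  H_2: rank ker ∂_2 − rank ∂_3 = (14 − 13) − 0 = 1, and there is no ∂_3, so H_2 ≅ Z.

H_2 ≅ Z.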